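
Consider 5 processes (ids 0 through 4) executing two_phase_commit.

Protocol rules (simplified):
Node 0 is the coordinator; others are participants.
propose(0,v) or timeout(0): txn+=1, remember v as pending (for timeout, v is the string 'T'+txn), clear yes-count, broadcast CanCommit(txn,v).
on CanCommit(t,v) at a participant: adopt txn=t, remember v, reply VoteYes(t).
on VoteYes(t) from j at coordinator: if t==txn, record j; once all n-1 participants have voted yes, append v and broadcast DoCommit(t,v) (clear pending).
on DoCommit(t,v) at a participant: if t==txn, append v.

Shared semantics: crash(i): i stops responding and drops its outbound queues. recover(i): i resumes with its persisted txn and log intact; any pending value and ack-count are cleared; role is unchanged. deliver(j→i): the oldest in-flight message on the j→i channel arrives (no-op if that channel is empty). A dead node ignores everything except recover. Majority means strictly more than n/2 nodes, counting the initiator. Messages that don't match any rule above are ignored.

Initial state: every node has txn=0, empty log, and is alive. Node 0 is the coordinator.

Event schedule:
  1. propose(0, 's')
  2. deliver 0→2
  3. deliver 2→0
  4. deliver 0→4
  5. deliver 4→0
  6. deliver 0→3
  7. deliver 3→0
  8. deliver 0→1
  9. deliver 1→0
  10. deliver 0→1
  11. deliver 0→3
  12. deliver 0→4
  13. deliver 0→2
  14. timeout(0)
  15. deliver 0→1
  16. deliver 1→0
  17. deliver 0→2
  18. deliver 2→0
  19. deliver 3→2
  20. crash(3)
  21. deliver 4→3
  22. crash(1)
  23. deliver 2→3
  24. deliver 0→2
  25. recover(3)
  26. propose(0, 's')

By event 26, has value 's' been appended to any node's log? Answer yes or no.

yes

after 1 — propose(0,'s'): n0:coor/t1/[-]
after 2 — deliver 0→2: n2:part/t1/[-]
after 3 — deliver 2→0: ·
after 4 — deliver 0→4: n4:part/t1/[-]
after 5 — deliver 4→0: ·
after 6 — deliver 0→3: n3:part/t1/[-]
after 7 — deliver 3→0: ·
after 8 — deliver 0→1: n1:part/t1/[-]
after 9 — deliver 1→0: n0:coor/t1/[s]
after 10 — deliver 0→1: n1:part/t1/[s]
after 11 — deliver 0→3: n3:part/t1/[s]
after 12 — deliver 0→4: n4:part/t1/[s]
after 13 — deliver 0→2: n2:part/t1/[s]
after 14 — timeout(0): n0:coor/t2/[s]
after 15 — deliver 0→1: n1:part/t2/[s]
after 16 — deliver 1→0: ·
after 17 — deliver 0→2: n2:part/t2/[s]
after 18 — deliver 2→0: ·
after 19 — deliver 3→2: ·
after 20 — crash(3): n3:✗part/t1/[s]
after 21 — deliver 4→3: ·
after 22 — crash(1): n1:✗part/t2/[s]
after 23 — deliver 2→3: ·
after 24 — deliver 0→2: ·
after 25 — recover(3): n3:part/t1/[s]
after 26 — propose(0,'s'): n0:coor/t3/[s]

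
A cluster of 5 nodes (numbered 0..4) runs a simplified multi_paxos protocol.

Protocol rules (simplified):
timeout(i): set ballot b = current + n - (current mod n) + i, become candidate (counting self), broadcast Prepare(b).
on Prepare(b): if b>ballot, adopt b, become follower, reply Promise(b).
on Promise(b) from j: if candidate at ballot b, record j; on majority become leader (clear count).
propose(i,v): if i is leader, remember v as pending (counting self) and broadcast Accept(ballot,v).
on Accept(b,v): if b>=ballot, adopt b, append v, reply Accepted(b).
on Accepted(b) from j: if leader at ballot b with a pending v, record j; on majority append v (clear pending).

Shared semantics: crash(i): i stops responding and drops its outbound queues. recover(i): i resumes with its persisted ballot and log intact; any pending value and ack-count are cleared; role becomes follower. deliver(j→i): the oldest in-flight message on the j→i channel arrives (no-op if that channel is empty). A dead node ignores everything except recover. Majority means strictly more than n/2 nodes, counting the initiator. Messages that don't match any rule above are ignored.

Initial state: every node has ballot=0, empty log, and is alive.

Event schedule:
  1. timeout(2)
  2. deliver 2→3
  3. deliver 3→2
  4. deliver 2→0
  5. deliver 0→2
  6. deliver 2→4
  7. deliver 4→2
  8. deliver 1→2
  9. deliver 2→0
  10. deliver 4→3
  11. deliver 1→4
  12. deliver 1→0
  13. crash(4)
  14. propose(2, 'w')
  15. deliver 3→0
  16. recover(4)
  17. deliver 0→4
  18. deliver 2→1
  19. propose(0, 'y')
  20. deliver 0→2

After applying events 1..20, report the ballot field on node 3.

7

1. timeout(2):  <2:cand b7 ->
2. deliver 2→3:  <3:foll b7 ->
3. deliver 3→2:  nop
4. deliver 2→0:  <0:foll b7 ->
5. deliver 0→2:  <2:lead b7 ->
6. deliver 2→4:  <4:foll b7 ->
7. deliver 4→2:  nop
8. deliver 1→2:  nop
9. deliver 2→0:  nop
10. deliver 4→3:  nop
11. deliver 1→4:  nop
12. deliver 1→0:  nop
13. crash(4):  <4:✗foll b7 ->
14. propose(2,'w'):  nop
15. deliver 3→0:  nop
16. recover(4):  <4:foll b7 ->
17. deliver 0→4:  nop
18. deliver 2→1:  <1:foll b7 ->
19. propose(0,'y'):  nop
20. deliver 0→2:  nop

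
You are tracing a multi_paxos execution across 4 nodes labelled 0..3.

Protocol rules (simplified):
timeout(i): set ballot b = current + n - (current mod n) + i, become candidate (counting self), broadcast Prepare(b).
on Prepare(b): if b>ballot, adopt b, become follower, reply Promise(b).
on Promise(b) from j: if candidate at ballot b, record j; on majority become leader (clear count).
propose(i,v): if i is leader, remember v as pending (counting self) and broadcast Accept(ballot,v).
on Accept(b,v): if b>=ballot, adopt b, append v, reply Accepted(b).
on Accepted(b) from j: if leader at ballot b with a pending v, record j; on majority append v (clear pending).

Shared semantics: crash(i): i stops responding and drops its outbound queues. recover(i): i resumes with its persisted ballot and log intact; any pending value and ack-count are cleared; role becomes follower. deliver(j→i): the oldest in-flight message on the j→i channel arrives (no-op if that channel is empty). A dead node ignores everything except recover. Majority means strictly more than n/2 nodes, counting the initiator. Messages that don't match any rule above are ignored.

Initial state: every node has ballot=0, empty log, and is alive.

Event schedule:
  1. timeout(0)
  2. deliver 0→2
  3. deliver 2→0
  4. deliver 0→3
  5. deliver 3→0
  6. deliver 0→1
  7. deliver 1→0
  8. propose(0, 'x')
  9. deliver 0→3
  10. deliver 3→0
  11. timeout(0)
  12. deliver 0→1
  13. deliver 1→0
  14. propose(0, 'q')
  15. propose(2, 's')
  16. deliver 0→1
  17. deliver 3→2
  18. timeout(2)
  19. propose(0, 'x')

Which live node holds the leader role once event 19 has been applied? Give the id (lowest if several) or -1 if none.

-1

e1 timeout(0): 0[cand,b=4,-]
e2 deliver 0→2: 2[foll,b=4,-]
e3 deliver 2→0: ·
e4 deliver 0→3: 3[foll,b=4,-]
e5 deliver 3→0: 0[lead,b=4,-]
e6 deliver 0→1: 1[foll,b=4,-]
e7 deliver 1→0: ·
e8 propose(0,'x'): ·
e9 deliver 0→3: 3[foll,b=4,x]
e10 deliver 3→0: ·
e11 timeout(0): 0[cand,b=8,-]
e12 deliver 0→1: 1[foll,b=4,x]
e13 deliver 1→0: ·
e14 propose(0,'q'): ·
e15 propose(2,'s'): ·
e16 deliver 0→1: 1[foll,b=8,x]
e17 deliver 3→2: ·
e18 timeout(2): 2[cand,b=10,-]
e19 propose(0,'x'): ·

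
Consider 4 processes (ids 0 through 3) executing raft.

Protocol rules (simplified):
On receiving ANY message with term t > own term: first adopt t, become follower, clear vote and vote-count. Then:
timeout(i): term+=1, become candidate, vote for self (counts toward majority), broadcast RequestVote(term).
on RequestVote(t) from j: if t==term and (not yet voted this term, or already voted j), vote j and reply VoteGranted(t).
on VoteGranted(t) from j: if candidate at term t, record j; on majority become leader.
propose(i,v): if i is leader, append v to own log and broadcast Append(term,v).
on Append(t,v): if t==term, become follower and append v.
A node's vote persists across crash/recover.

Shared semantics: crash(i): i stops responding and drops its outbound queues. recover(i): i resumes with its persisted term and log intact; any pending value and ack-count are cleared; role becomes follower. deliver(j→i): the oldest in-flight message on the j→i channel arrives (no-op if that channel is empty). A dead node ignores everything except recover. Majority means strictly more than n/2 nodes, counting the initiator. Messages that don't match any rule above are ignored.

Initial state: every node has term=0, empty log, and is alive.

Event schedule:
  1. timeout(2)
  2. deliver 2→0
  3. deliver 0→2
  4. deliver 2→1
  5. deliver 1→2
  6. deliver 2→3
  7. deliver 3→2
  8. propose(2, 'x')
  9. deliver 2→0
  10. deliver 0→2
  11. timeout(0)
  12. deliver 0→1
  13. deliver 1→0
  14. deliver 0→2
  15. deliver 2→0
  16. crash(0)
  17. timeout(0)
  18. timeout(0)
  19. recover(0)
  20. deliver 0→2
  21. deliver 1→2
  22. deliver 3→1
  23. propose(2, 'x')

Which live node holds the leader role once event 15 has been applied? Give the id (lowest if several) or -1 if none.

0

after 1 — timeout(2): n2:cand/t1/[-]
after 2 — deliver 2→0: n0:foll/t1/[-]
after 3 — deliver 0→2: ·
after 4 — deliver 2→1: n1:foll/t1/[-]
after 5 — deliver 1→2: n2:lead/t1/[-]
after 6 — deliver 2→3: n3:foll/t1/[-]
after 7 — deliver 3→2: ·
after 8 — propose(2,'x'): n2:lead/t1/[x]
after 9 — deliver 2→0: n0:foll/t1/[x]
after 10 — deliver 0→2: ·
after 11 — timeout(0): n0:cand/t2/[x]
after 12 — deliver 0→1: n1:foll/t2/[-]
after 13 — deliver 1→0: ·
after 14 — deliver 0→2: n2:foll/t2/[x]
after 15 — deliver 2→0: n0:lead/t2/[x]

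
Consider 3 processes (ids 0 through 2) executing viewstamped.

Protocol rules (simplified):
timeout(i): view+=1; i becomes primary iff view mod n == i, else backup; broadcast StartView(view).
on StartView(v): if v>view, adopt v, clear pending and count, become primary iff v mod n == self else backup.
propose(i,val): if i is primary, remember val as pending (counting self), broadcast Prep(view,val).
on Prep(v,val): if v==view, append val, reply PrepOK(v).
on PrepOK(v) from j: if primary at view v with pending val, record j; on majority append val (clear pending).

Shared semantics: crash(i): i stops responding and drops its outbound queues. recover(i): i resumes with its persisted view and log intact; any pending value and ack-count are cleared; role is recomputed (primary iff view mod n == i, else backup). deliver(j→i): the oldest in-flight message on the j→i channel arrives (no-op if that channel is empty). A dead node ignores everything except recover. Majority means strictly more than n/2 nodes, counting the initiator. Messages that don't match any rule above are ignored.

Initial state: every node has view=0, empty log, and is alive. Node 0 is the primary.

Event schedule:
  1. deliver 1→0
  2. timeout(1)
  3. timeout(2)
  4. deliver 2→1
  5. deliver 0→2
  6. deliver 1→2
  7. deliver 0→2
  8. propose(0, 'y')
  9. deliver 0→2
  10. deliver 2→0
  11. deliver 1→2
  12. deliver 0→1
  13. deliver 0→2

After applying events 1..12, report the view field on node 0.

[1] deliver 1→0 → ∅
[2] timeout(1) → N1(prim v1 [-])
[3] timeout(2) → N2(back v1 [-])
[4] deliver 2→1 → ∅
[5] deliver 0→2 → ∅
[6] deliver 1→2 → ∅
[7] deliver 0→2 → ∅
[8] propose(0,'y') → ∅
[9] deliver 0→2 → ∅
[10] deliver 2→0 → N0(back v1 [-])
[11] deliver 1→2 → ∅
[12] deliver 0→1 → ∅

1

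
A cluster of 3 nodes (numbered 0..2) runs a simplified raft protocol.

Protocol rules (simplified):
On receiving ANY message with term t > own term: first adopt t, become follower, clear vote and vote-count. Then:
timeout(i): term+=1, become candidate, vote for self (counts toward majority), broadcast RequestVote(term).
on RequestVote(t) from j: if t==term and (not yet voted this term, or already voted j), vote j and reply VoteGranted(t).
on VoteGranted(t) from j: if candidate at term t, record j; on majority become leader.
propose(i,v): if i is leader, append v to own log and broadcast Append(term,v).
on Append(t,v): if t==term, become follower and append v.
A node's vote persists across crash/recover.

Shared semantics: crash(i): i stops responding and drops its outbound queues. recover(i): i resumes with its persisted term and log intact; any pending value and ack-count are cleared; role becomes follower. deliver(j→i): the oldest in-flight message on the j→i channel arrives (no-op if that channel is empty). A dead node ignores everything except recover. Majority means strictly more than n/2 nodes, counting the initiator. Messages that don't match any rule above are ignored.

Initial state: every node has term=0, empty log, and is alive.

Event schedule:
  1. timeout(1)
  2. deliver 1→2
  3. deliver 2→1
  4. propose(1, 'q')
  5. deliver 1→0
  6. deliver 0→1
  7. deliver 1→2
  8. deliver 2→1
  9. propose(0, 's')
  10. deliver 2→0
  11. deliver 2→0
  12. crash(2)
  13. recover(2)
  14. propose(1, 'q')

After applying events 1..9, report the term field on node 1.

[1] timeout(1) → N1(cand t1 [-])
[2] deliver 1→2 → N2(foll t1 [-])
[3] deliver 2→1 → N1(lead t1 [-])
[4] propose(1,'q') → N1(lead t1 [q])
[5] deliver 1→0 → N0(foll t1 [-])
[6] deliver 0→1 → ∅
[7] deliver 1→2 → N2(foll t1 [q])
[8] deliver 2→1 → ∅
[9] propose(0,'s') → ∅

1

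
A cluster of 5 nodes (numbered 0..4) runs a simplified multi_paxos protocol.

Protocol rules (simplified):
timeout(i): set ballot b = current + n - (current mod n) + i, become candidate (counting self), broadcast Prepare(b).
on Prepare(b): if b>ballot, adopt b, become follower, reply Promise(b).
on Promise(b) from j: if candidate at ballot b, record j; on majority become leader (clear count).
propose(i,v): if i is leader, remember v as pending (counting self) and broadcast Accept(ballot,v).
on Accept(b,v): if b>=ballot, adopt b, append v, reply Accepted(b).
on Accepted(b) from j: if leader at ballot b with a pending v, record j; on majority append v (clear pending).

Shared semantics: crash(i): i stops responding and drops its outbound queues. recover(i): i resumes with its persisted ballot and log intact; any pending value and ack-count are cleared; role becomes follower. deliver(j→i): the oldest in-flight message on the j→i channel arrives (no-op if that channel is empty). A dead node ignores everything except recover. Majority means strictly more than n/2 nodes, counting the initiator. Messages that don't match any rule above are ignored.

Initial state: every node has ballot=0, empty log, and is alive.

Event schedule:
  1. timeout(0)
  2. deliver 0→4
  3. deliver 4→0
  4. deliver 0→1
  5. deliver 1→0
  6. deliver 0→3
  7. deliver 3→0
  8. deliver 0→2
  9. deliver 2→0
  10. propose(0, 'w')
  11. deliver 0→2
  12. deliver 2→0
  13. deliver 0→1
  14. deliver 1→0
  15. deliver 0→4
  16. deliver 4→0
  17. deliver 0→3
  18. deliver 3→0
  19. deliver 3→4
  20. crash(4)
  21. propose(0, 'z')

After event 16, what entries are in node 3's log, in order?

empty

step 1 timeout(0): 0={cand,b=5,log=-}
step 2 deliver 0→4: 4={foll,b=5,log=-}
step 3 deliver 4→0: —
step 4 deliver 0→1: 1={foll,b=5,log=-}
step 5 deliver 1→0: 0={lead,b=5,log=-}
step 6 deliver 0→3: 3={foll,b=5,log=-}
step 7 deliver 3→0: —
step 8 deliver 0→2: 2={foll,b=5,log=-}
step 9 deliver 2→0: —
step 10 propose(0,'w'): —
step 11 deliver 0→2: 2={foll,b=5,log=w}
step 12 deliver 2→0: —
step 13 deliver 0→1: 1={foll,b=5,log=w}
step 14 deliver 1→0: 0={lead,b=5,log=w}
step 15 deliver 0→4: 4={foll,b=5,log=w}
step 16 deliver 4→0: —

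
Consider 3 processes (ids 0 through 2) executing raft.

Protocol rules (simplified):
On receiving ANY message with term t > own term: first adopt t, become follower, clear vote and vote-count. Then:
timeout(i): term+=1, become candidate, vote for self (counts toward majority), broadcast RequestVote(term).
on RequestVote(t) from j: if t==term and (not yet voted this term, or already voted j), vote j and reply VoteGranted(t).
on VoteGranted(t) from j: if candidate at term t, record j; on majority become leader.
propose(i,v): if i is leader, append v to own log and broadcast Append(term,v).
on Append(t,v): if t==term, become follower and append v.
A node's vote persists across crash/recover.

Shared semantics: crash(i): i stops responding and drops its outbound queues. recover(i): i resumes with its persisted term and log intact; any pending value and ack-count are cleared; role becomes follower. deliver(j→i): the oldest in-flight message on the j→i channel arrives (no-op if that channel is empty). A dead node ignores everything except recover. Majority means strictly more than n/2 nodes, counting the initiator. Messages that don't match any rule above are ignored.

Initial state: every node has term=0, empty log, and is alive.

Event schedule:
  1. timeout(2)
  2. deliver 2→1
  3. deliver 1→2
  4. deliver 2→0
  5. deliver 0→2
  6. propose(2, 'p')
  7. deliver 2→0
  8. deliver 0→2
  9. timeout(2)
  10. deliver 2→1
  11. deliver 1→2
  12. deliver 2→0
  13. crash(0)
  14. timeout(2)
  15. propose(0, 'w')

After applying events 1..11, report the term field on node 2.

1. timeout(2):  <2:cand t1 ->
2. deliver 2→1:  <1:foll t1 ->
3. deliver 1→2:  <2:lead t1 ->
4. deliver 2→0:  <0:foll t1 ->
5. deliver 0→2:  nop
6. propose(2,'p'):  <2:lead t1 p>
7. deliver 2→0:  <0:foll t1 p>
8. deliver 0→2:  nop
9. timeout(2):  <2:cand t2 p>
10. deliver 2→1:  <1:foll t1 p>
11. deliver 1→2:  nop

2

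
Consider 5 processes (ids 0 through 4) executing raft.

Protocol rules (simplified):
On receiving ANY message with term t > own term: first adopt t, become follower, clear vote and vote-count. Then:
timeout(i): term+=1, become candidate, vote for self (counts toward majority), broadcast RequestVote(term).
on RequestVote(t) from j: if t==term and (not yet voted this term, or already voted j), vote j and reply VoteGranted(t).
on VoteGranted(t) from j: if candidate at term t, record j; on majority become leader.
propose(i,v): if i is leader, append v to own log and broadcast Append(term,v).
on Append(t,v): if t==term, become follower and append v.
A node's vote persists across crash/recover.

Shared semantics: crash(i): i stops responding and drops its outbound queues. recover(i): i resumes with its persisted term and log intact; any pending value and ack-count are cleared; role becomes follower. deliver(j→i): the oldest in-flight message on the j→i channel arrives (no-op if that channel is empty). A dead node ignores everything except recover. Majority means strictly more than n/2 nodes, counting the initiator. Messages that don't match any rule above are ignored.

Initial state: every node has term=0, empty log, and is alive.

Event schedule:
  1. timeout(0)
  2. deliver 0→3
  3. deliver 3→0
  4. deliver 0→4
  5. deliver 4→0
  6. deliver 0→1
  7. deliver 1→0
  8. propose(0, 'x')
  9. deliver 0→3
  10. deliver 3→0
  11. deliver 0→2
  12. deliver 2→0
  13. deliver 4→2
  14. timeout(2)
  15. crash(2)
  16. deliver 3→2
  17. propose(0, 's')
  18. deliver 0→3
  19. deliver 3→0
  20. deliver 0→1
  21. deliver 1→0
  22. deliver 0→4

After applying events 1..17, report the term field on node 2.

2

[1] timeout(0) → N0(cand t1 [-])
[2] deliver 0→3 → N3(foll t1 [-])
[3] deliver 3→0 → ∅
[4] deliver 0→4 → N4(foll t1 [-])
[5] deliver 4→0 → N0(lead t1 [-])
[6] deliver 0→1 → N1(foll t1 [-])
[7] deliver 1→0 → ∅
[8] propose(0,'x') → N0(lead t1 [x])
[9] deliver 0→3 → N3(foll t1 [x])
[10] deliver 3→0 → ∅
[11] deliver 0→2 → N2(foll t1 [-])
[12] deliver 2→0 → ∅
[13] deliver 4→2 → ∅
[14] timeout(2) → N2(cand t2 [-])
[15] crash(2) → N2(✗cand t2 [-])
[16] deliver 3→2 → ∅
[17] propose(0,'s') → N0(lead t1 [x,s])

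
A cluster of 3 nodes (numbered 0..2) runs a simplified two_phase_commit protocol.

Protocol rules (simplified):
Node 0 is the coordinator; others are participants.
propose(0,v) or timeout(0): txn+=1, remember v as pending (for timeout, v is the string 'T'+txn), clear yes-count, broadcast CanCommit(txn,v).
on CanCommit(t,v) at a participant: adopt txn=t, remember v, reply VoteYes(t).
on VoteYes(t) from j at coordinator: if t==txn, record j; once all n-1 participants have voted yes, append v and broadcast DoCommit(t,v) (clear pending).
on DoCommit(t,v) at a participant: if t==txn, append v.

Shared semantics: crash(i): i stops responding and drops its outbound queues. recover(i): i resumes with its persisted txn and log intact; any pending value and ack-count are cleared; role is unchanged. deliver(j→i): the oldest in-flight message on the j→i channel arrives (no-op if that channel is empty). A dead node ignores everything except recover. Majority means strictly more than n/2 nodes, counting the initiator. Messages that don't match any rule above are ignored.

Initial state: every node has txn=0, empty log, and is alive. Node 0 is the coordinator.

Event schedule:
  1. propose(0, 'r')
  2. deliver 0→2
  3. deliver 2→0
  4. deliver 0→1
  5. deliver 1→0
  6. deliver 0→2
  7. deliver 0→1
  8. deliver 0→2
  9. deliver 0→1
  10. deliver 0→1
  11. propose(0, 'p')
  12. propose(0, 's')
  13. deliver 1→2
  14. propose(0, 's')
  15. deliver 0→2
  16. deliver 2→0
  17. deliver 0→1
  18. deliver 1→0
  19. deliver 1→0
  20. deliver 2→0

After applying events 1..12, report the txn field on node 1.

step 1 propose(0,'r'): 0={coor,t=1,log=-}
step 2 deliver 0→2: 2={part,t=1,log=-}
step 3 deliver 2→0: —
step 4 deliver 0→1: 1={part,t=1,log=-}
step 5 deliver 1→0: 0={coor,t=1,log=r}
step 6 deliver 0→2: 2={part,t=1,log=r}
step 7 deliver 0→1: 1={part,t=1,log=r}
step 8 deliver 0→2: —
step 9 deliver 0→1: —
step 10 deliver 0→1: —
step 11 propose(0,'p'): 0={coor,t=2,log=r}
step 12 propose(0,'s'): 0={coor,t=3,log=r}

1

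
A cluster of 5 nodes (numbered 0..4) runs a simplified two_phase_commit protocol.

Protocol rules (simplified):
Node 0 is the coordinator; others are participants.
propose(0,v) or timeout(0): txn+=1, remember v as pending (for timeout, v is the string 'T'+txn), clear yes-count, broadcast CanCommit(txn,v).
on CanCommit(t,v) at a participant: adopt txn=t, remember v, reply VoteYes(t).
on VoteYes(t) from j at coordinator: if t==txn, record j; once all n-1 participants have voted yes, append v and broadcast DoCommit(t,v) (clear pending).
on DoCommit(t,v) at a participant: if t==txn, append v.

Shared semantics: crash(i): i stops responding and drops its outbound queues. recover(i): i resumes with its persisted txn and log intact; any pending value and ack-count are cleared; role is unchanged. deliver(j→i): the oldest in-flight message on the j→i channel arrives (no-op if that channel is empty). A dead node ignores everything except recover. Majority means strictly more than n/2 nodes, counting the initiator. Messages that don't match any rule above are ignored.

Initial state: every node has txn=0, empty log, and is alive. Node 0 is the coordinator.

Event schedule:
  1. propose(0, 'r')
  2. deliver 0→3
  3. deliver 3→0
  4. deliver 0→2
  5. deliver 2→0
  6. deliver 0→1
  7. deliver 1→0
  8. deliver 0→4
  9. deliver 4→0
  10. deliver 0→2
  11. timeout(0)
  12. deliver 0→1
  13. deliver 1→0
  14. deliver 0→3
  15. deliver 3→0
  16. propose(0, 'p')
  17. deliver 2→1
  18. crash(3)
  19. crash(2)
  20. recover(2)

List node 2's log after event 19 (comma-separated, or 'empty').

r

step 1 propose(0,'r'): 0={coor,t=1,log=-}
step 2 deliver 0→3: 3={part,t=1,log=-}
step 3 deliver 3→0: —
step 4 deliver 0→2: 2={part,t=1,log=-}
step 5 deliver 2→0: —
step 6 deliver 0→1: 1={part,t=1,log=-}
step 7 deliver 1→0: —
step 8 deliver 0→4: 4={part,t=1,log=-}
step 9 deliver 4→0: 0={coor,t=1,log=r}
step 10 deliver 0→2: 2={part,t=1,log=r}
step 11 timeout(0): 0={coor,t=2,log=r}
step 12 deliver 0→1: 1={part,t=1,log=r}
step 13 deliver 1→0: —
step 14 deliver 0→3: 3={part,t=1,log=r}
step 15 deliver 3→0: —
step 16 propose(0,'p'): 0={coor,t=3,log=r}
step 17 deliver 2→1: —
step 18 crash(3): 3={✗part,t=1,log=r}
step 19 crash(2): 2={✗part,t=1,log=r}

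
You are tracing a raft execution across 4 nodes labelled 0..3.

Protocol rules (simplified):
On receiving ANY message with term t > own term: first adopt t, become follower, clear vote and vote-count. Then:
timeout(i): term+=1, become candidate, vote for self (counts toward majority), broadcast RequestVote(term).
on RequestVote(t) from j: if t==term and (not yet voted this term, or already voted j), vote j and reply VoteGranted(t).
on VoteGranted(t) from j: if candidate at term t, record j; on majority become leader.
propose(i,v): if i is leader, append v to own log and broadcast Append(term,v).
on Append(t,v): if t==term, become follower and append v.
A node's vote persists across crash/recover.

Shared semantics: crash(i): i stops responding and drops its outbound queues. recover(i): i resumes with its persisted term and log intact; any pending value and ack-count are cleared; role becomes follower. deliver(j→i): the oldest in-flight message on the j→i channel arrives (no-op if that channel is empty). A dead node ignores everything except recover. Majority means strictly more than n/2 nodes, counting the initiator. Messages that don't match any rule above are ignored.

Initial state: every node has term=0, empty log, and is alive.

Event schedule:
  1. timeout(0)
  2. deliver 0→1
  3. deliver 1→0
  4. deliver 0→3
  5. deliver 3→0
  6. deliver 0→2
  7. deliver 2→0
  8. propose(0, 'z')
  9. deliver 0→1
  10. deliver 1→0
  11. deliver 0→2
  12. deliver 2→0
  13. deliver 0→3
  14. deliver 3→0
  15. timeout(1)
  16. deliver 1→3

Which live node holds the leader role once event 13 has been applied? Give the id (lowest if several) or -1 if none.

0

after 1 — timeout(0): n0:cand/t1/[-]
after 2 — deliver 0→1: n1:foll/t1/[-]
after 3 — deliver 1→0: ·
after 4 — deliver 0→3: n3:foll/t1/[-]
after 5 — deliver 3→0: n0:lead/t1/[-]
after 6 — deliver 0→2: n2:foll/t1/[-]
after 7 — deliver 2→0: ·
after 8 — propose(0,'z'): n0:lead/t1/[z]
after 9 — deliver 0→1: n1:foll/t1/[z]
after 10 — deliver 1→0: ·
after 11 — deliver 0→2: n2:foll/t1/[z]
after 12 — deliver 2→0: ·
after 13 — deliver 0→3: n3:foll/t1/[z]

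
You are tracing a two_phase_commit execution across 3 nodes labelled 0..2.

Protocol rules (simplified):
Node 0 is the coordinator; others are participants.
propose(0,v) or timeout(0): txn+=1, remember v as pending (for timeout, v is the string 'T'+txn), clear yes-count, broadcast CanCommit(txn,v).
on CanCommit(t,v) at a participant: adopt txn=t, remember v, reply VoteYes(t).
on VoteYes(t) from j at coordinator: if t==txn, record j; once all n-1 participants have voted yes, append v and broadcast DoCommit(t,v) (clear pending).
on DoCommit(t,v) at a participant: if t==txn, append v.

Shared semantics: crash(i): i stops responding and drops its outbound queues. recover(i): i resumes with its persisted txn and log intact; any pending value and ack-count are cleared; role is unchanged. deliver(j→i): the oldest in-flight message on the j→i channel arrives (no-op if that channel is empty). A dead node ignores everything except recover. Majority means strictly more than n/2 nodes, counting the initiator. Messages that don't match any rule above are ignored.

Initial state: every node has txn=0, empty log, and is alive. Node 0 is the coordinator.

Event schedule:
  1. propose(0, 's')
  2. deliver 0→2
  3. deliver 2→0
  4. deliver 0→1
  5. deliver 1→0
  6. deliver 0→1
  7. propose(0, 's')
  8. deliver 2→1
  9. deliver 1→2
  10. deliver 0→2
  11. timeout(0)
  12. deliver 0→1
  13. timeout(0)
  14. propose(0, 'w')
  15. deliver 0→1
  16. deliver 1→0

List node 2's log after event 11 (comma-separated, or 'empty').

s

step 1 propose(0,'s'): 0={coor,t=1,log=-}
step 2 deliver 0→2: 2={part,t=1,log=-}
step 3 deliver 2→0: —
step 4 deliver 0→1: 1={part,t=1,log=-}
step 5 deliver 1→0: 0={coor,t=1,log=s}
step 6 deliver 0→1: 1={part,t=1,log=s}
step 7 propose(0,'s'): 0={coor,t=2,log=s}
step 8 deliver 2→1: —
step 9 deliver 1→2: —
step 10 deliver 0→2: 2={part,t=1,log=s}
step 11 timeout(0): 0={coor,t=3,log=s}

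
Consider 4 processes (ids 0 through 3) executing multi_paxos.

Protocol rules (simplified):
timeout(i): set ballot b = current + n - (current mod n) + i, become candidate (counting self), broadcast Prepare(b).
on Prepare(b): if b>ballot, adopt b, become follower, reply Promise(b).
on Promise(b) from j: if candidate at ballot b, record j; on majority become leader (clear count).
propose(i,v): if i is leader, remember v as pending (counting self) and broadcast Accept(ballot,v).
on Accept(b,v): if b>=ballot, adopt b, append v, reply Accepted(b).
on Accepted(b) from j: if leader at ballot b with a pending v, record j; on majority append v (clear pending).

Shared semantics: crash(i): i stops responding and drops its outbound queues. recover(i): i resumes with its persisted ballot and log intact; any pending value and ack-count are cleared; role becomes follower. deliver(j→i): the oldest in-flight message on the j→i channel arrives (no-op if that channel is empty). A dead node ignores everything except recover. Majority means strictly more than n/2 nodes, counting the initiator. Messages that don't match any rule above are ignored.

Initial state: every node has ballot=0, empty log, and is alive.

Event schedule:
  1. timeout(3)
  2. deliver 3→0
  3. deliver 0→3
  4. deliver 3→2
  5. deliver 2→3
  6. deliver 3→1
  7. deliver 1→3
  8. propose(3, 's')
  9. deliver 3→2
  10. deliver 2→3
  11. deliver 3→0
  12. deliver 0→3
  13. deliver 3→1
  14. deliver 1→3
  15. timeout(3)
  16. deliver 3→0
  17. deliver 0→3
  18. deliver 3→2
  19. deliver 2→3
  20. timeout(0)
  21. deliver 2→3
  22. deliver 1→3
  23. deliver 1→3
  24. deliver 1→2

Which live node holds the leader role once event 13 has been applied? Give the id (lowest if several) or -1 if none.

1. timeout(3):  <3:cand b7 ->
2. deliver 3→0:  <0:foll b7 ->
3. deliver 0→3:  nop
4. deliver 3→2:  <2:foll b7 ->
5. deliver 2→3:  <3:lead b7 ->
6. deliver 3→1:  <1:foll b7 ->
7. deliver 1→3:  nop
8. propose(3,'s'):  nop
9. deliver 3→2:  <2:foll b7 s>
10. deliver 2→3:  nop
11. deliver 3→0:  <0:foll b7 s>
12. deliver 0→3:  <3:lead b7 s>
13. deliver 3→1:  <1:foll b7 s>

3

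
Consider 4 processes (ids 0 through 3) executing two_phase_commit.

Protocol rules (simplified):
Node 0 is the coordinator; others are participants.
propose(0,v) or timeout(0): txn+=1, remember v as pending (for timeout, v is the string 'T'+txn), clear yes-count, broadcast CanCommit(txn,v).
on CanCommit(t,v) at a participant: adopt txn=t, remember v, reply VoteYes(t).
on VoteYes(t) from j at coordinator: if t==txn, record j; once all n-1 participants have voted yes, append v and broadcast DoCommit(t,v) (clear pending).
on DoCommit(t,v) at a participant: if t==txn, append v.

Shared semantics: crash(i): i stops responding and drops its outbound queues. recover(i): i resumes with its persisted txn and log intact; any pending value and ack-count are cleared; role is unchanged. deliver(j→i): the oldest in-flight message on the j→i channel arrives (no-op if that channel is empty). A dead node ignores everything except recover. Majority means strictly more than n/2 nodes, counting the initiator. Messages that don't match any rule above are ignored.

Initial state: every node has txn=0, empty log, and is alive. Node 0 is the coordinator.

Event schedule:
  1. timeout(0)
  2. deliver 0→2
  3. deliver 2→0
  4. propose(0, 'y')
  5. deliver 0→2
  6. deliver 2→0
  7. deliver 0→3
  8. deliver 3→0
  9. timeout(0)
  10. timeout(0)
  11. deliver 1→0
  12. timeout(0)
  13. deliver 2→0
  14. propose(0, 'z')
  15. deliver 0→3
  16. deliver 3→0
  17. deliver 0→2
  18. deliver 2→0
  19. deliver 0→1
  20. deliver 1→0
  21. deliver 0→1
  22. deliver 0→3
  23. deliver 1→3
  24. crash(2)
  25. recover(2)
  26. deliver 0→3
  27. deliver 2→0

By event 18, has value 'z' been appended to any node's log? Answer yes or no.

no

[1] timeout(0) → N0(coor t1 [-])
[2] deliver 0→2 → N2(part t1 [-])
[3] deliver 2→0 → ∅
[4] propose(0,'y') → N0(coor t2 [-])
[5] deliver 0→2 → N2(part t2 [-])
[6] deliver 2→0 → ∅
[7] deliver 0→3 → N3(part t1 [-])
[8] deliver 3→0 → ∅
[9] timeout(0) → N0(coor t3 [-])
[10] timeout(0) → N0(coor t4 [-])
[11] deliver 1→0 → ∅
[12] timeout(0) → N0(coor t5 [-])
[13] deliver 2→0 → ∅
[14] propose(0,'z') → N0(coor t6 [-])
[15] deliver 0→3 → N3(part t2 [-])
[16] deliver 3→0 → ∅
[17] deliver 0→2 → N2(part t3 [-])
[18] deliver 2→0 → ∅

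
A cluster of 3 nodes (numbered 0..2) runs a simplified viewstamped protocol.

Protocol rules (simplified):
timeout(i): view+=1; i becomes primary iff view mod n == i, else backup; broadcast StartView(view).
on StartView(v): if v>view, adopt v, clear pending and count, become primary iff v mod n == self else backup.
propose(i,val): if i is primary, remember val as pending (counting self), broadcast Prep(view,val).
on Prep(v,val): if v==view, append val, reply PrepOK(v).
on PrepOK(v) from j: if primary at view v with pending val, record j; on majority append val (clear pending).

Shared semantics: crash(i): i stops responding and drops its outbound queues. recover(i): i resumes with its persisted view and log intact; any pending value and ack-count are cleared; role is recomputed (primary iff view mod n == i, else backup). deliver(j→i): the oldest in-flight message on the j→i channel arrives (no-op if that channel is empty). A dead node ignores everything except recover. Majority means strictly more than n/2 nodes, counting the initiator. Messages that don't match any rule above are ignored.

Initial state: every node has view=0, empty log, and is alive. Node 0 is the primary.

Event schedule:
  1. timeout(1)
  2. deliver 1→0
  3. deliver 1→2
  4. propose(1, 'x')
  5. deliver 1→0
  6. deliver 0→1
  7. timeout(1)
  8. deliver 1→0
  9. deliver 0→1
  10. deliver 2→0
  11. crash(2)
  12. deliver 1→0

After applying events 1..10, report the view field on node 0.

2

[1] timeout(1) → N1(prim v1 [-])
[2] deliver 1→0 → N0(back v1 [-])
[3] deliver 1→2 → N2(back v1 [-])
[4] propose(1,'x') → ∅
[5] deliver 1→0 → N0(back v1 [x])
[6] deliver 0→1 → N1(prim v1 [x])
[7] timeout(1) → N1(back v2 [x])
[8] deliver 1→0 → N0(back v2 [x])
[9] deliver 0→1 → ∅
[10] deliver 2→0 → ∅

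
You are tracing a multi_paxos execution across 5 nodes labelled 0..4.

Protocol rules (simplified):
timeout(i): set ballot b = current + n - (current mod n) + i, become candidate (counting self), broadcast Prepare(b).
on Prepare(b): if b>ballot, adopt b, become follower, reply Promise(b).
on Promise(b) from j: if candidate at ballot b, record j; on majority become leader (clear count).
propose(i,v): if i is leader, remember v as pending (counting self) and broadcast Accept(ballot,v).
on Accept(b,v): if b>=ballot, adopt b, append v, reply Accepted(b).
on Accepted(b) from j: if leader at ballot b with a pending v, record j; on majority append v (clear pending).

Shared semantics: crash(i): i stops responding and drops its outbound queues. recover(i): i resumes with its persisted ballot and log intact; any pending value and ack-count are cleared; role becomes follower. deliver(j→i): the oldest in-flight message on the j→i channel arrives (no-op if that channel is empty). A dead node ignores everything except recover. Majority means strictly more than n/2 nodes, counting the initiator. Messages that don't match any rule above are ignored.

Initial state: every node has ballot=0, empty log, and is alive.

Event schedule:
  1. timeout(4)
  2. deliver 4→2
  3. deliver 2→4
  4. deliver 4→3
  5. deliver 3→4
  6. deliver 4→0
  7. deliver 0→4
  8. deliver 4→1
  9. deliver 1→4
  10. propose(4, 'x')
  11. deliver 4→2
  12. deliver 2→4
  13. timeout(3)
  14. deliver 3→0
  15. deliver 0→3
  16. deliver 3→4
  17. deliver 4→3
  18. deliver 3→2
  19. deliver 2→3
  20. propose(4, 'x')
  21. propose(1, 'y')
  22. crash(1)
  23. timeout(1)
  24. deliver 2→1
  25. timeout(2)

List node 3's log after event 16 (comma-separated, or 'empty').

[1] timeout(4) → N4(cand b9 [-])
[2] deliver 4→2 → N2(foll b9 [-])
[3] deliver 2→4 → ∅
[4] deliver 4→3 → N3(foll b9 [-])
[5] deliver 3→4 → N4(lead b9 [-])
[6] deliver 4→0 → N0(foll b9 [-])
[7] deliver 0→4 → ∅
[8] deliver 4→1 → N1(foll b9 [-])
[9] deliver 1→4 → ∅
[10] propose(4,'x') → ∅
[11] deliver 4→2 → N2(foll b9 [x])
[12] deliver 2→4 → ∅
[13] timeout(3) → N3(cand b13 [-])
[14] deliver 3→0 → N0(foll b13 [-])
[15] deliver 0→3 → ∅
[16] deliver 3→4 → N4(foll b13 [-])

empty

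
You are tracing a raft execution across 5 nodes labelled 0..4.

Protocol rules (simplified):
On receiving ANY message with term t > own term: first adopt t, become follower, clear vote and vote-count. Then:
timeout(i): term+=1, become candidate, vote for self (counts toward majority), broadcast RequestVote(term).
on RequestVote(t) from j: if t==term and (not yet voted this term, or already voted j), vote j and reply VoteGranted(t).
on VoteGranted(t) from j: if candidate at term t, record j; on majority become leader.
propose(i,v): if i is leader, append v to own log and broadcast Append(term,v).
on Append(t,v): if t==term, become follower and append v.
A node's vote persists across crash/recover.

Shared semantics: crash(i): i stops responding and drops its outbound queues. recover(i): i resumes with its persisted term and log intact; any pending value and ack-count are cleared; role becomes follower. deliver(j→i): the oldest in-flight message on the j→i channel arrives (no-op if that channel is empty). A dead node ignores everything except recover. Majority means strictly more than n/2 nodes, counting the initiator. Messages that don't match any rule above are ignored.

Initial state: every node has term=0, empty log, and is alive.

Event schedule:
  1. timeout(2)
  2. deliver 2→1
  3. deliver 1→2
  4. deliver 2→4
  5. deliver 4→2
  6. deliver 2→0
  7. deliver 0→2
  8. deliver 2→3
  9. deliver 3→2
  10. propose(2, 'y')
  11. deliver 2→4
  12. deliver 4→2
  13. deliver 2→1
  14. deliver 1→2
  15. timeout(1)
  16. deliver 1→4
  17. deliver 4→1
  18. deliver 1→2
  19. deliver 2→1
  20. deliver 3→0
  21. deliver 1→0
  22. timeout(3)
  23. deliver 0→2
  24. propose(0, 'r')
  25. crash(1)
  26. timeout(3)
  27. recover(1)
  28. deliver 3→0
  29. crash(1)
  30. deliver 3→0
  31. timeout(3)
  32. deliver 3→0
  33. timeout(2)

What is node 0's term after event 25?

after 1 — timeout(2): n2:cand/t1/[-]
after 2 — deliver 2→1: n1:foll/t1/[-]
after 3 — deliver 1→2: ·
after 4 — deliver 2→4: n4:foll/t1/[-]
after 5 — deliver 4→2: n2:lead/t1/[-]
after 6 — deliver 2→0: n0:foll/t1/[-]
after 7 — deliver 0→2: ·
after 8 — deliver 2→3: n3:foll/t1/[-]
after 9 — deliver 3→2: ·
after 10 — propose(2,'y'): n2:lead/t1/[y]
after 11 — deliver 2→4: n4:foll/t1/[y]
after 12 — deliver 4→2: ·
after 13 — deliver 2→1: n1:foll/t1/[y]
after 14 — deliver 1→2: ·
after 15 — timeout(1): n1:cand/t2/[y]
after 16 — deliver 1→4: n4:foll/t2/[y]
after 17 — deliver 4→1: ·
after 18 — deliver 1→2: n2:foll/t2/[y]
after 19 — deliver 2→1: n1:lead/t2/[y]
after 20 — deliver 3→0: ·
after 21 — deliver 1→0: n0:foll/t2/[-]
after 22 — timeout(3): n3:cand/t2/[-]
after 23 — deliver 0→2: ·
after 24 — propose(0,'r'): ·
after 25 — crash(1): n1:✗lead/t2/[y]

2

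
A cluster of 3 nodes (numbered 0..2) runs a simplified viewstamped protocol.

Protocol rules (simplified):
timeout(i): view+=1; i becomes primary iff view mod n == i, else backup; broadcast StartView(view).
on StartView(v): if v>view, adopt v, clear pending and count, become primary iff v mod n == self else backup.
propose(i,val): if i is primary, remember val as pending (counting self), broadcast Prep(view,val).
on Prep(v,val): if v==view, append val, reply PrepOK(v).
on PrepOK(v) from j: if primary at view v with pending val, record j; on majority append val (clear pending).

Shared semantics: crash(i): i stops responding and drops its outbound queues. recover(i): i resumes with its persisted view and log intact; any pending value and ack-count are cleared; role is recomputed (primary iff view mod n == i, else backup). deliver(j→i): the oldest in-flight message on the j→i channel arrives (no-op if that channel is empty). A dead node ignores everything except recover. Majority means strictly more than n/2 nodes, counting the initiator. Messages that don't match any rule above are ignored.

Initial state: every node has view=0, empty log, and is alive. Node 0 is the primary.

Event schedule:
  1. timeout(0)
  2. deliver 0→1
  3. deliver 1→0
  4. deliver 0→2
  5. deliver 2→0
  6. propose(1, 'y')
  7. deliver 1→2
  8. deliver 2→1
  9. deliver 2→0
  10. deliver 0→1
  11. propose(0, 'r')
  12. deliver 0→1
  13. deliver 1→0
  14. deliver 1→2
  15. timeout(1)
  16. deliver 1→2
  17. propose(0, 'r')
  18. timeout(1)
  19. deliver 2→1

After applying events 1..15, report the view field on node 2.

1

e1 timeout(0): 0[back,v=1,-]
e2 deliver 0→1: 1[prim,v=1,-]
e3 deliver 1→0: ·
e4 deliver 0→2: 2[back,v=1,-]
e5 deliver 2→0: ·
e6 propose(1,'y'): ·
e7 deliver 1→2: 2[back,v=1,y]
e8 deliver 2→1: 1[prim,v=1,y]
e9 deliver 2→0: ·
e10 deliver 0→1: ·
e11 propose(0,'r'): ·
e12 deliver 0→1: ·
e13 deliver 1→0: 0[back,v=1,y]
e14 deliver 1→2: ·
e15 timeout(1): 1[back,v=2,y]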